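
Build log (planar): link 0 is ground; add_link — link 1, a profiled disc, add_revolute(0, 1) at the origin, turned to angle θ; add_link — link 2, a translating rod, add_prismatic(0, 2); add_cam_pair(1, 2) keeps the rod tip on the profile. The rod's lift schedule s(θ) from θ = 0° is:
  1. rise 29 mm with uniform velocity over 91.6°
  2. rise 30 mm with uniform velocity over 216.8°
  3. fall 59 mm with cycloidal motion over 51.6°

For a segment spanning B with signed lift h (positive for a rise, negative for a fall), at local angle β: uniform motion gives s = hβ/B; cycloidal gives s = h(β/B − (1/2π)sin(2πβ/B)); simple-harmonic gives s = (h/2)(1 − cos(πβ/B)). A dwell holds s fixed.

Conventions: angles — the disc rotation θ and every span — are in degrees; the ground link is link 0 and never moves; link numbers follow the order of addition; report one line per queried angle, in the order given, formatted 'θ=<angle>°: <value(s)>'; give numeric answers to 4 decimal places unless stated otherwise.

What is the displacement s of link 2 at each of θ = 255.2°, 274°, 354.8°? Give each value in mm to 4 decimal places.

seg 1 [0°–91.6°] uniform, h=29: full span → s += 29 → s = 29.0000
seg 2 [91.6°–308.4°] uniform, h=30: θ=255.2° here. β=163.6, B=216.8. 30·163.6/216.8 = 22.6384 → s = 51.6384
seg 2 [91.6°–308.4°] uniform, h=30: θ=274° here. β=182.4, B=216.8. 30·182.4/216.8 = 25.2399 → s = 54.2399
seg 2 [91.6°–308.4°] uniform, h=30: full span → s += 30 → s = 59.0000
seg 3 [308.4°–360°] cycloidal, h=-59: θ=354.8° here. β=46.4, B=51.6. -59·(0.8992 − sin(2π·0.8992)/(2π)) = -58.6106 → s = 0.3894

θ=255.2°: 51.6384
θ=274°: 54.2399
θ=354.8°: 0.3894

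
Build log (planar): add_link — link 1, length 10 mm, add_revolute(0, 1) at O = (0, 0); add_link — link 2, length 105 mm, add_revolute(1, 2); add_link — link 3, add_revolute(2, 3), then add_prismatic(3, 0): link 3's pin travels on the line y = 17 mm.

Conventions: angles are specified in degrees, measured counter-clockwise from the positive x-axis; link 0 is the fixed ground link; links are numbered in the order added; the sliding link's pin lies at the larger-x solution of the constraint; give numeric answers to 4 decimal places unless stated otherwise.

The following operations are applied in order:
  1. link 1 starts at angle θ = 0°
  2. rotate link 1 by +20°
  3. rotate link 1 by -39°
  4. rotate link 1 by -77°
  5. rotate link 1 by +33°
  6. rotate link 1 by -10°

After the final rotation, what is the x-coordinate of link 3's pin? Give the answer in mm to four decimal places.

geometry: r = 10 mm, L = 105 mm, e = 17 mm; θ starts at 0°
rotate link 1 by +20°: θ ← 0° +20° = 20°
rotate link 1 by -39°: θ ← 20° -39° = -19°
rotate link 1 by -77°: θ ← -19° -77° = -96°
rotate link 1 by +33°: θ ← -96° +33° = -63°
rotate link 1 by -10°: θ ← -63° -10° = -73°
crank pin P = (r cos θ, r sin θ) = (2.923717, -9.563048)
h = r sin θ − e = -9.563048 − 17 = -26.563048
x = r cos θ + √(L² − h²) = 2.923717 + 101.584470 = 104.508187

104.5082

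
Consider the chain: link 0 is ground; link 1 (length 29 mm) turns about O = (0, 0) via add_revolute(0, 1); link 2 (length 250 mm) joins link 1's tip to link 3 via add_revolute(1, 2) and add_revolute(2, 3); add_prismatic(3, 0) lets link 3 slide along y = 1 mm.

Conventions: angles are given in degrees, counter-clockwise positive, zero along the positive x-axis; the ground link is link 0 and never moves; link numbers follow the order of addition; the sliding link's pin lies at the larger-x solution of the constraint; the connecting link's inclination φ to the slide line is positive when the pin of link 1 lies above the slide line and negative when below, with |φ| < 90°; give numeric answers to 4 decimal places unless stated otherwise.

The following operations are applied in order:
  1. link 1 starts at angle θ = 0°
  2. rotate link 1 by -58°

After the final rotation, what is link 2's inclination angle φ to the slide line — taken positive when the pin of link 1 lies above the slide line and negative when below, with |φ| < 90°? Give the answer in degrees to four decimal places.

geometry: r = 29 mm, L = 250 mm, e = 1 mm; θ starts at 0°
rotate link 1 by -58°: θ ← 0° -58° = -58°
h = r sin θ − e = -24.593395 − 1 = -25.593395
sin φ = h / L = -25.593395 / 250 = -0.10237358
φ = arcsin(-0.10237358) = -5.875868°

-5.8759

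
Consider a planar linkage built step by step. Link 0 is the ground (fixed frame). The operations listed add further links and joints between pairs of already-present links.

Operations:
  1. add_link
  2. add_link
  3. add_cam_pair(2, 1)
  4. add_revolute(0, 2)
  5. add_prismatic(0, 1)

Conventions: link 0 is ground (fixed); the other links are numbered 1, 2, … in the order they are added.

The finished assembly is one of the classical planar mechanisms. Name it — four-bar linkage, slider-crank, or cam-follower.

links: 3 (incl. ground); joints: 1 revolute, 1 prismatic, 1 higher (cam) pair, forming one closed loop
3 links, revolute + prismatic + higher pair in one loop → cam-follower

cam-follower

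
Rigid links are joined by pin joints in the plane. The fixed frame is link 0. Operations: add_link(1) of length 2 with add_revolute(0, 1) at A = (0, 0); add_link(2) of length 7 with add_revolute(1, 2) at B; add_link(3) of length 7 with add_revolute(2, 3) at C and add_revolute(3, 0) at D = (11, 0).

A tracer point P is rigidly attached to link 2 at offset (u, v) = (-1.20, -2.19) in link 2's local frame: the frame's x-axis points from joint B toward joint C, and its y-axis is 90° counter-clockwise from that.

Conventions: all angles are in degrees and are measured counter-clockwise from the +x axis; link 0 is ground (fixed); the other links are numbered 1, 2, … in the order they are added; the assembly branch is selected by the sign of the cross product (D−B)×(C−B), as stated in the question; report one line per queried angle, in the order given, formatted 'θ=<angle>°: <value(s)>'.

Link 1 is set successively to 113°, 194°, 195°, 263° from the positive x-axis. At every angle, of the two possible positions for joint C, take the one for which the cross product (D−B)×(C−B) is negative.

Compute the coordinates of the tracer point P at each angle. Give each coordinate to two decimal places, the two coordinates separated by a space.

A=(0,0), D=(11.00,0)
θ=113°: B = A + 2.00·(cos113°, sin113°) = (-0.7815, 1.8410)
θ=113°: |BD| = 11.9244
θ=113°: circle(B,7.00) ∩ circle(D,7.00): a=5.9622, h=3.6677
θ=113°:   candidates: C₊=(5.6755,4.5442) cross=43.735; C₋=(4.5430,-2.7032) cross=-43.735
θ=113°:   branch - wants cross < 0 → take C=(4.5430,-2.7032) (cross=-43.735)
θ=113°: ex = (C−B)/|BC| = (0.7606,-0.6492); ey = (0.6492,0.7606)
θ=113°: P = B + -1.20·ex + -2.19·ey = (-3.1159,0.9542)
θ=194°: B = A + 2.00·(cos194°, sin194°) = (-1.9406, -0.4838)
θ=194°: |BD| = 12.9496
θ=194°: circle(B,7.00) ∩ circle(D,7.00): a=6.4748, h=2.6602
θ=194°:   candidates: C₊=(4.4303,2.4164) cross=34.449; C₋=(4.6291,-2.9003) cross=-34.449
θ=194°:   branch - wants cross < 0 → take C=(4.6291,-2.9003) (cross=-34.449)
θ=194°: ex = (C−B)/|BC| = (0.9385,-0.3452); ey = (0.3452,0.9385)
θ=194°: P = B + -1.20·ex + -2.19·ey = (-3.8228,-2.1250)
θ=195°: B = A + 2.00·(cos195°, sin195°) = (-1.9319, -0.5176)
θ=195°: |BD| = 12.9422
θ=195°: circle(B,7.00) ∩ circle(D,7.00): a=6.4711, h=2.6692
θ=195°:   candidates: C₊=(4.4273,2.4083) cross=34.546; C₋=(4.6408,-2.9259) cross=-34.546
θ=195°:   branch - wants cross < 0 → take C=(4.6408,-2.9259) (cross=-34.546)
θ=195°: ex = (C−B)/|BC| = (0.9390,-0.3440); ey = (0.3440,0.9390)
θ=195°: P = B + -1.20·ex + -2.19·ey = (-3.8120,-2.1611)
θ=263°: B = A + 2.00·(cos263°, sin263°) = (-0.2437, -1.9851)
θ=263°: |BD| = 11.4176
θ=263°: circle(B,7.00) ∩ circle(D,7.00): a=5.7088, h=4.0509
θ=263°:   candidates: C₊=(4.6738,2.9966) cross=46.251; C₋=(6.0824,-4.9817) cross=-46.251
θ=263°:   branch - wants cross < 0 → take C=(6.0824,-4.9817) (cross=-46.251)
θ=263°: ex = (C−B)/|BC| = (0.9037,-0.4281); ey = (0.4281,0.9037)
θ=263°: P = B + -1.20·ex + -2.19·ey = (-2.2657,-3.4506)

θ=113°: -3.12 0.95
θ=194°: -3.82 -2.12
θ=195°: -3.81 -2.16
θ=263°: -2.27 -3.45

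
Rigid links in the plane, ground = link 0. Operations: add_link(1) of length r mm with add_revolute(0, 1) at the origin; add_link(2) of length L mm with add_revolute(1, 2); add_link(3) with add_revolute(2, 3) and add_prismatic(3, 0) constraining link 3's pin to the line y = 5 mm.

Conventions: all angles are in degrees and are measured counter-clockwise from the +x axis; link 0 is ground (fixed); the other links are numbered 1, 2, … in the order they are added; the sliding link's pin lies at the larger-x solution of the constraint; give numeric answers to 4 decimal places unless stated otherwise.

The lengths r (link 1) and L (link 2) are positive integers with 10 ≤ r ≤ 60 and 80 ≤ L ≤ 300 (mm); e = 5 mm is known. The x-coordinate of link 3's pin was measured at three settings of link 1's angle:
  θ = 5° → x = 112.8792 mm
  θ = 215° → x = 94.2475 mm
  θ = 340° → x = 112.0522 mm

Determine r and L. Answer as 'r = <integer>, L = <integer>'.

constraint per measurement: (x − r cos θ)² + (r sin θ − e)² = L²
subtracting the θ₁ and θ₂ equations cancels the r² and L² terms:
r = (x₁² − x₂²) / (2[(x₁cos θ₁ + e sin θ₁) − (x₂cos θ₂ + e sin θ₂)]) = 10.0000 → r = 10
L² = (x₁ − r cos θ₁)² + (r sin θ₁ − e)² = 10609.0050 → L = 103.0000 → L = 103
check at θ₃=340°: x = 112.0522 (printed 112.0522) ✓

r = 10, L = 103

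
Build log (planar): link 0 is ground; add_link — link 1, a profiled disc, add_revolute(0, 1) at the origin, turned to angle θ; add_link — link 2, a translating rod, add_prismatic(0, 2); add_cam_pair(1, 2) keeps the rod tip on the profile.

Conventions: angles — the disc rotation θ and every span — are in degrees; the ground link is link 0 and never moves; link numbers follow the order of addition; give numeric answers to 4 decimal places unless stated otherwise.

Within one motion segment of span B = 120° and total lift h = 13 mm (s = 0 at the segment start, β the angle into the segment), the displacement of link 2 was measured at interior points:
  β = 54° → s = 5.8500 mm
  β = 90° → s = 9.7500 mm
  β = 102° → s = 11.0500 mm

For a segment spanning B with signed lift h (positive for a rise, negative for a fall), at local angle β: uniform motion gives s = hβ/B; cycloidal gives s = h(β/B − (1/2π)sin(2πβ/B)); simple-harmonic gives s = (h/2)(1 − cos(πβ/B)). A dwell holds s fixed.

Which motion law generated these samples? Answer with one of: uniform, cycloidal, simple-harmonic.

candidates at β/B = r: uniform s = h·r (linear in β); cycloidal s = h·(r − sin(2πr)/(2π)); simple-harmonic s = (h/2)(1 − cos(πr))
β=54°: printed 5.8500 | uniform 5.8500, cycloidal 5.2106, simple-harmonic 5.4832
β=90°: printed 9.7500 | uniform 9.7500, cycloidal 11.8190, simple-harmonic 11.0962
β=102°: printed 11.0500 | uniform 11.0500, cycloidal 12.7239, simple-harmonic 12.2915
only one law matches every sample → uniform

uniform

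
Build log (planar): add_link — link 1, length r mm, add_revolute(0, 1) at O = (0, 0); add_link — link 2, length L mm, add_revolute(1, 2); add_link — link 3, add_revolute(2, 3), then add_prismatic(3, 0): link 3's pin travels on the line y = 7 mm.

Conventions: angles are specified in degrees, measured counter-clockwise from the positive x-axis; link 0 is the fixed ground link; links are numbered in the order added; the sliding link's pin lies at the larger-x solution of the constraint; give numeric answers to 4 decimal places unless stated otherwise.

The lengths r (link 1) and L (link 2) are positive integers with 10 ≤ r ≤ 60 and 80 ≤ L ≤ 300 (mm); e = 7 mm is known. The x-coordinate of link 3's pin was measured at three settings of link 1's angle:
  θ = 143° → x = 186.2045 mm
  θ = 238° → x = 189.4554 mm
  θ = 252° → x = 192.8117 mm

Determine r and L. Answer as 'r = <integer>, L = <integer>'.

constraint per measurement: (x − r cos θ)² + (r sin θ − e)² = L²
subtracting the θ₁ and θ₂ equations cancels the r² and L² terms:
r = (x₁² − x₂²) / (2[(x₁cos θ₁ + e sin θ₁) − (x₂cos θ₂ + e sin θ₂)]) = 15.9996 → r = 16
L² = (x₁ − r cos θ₁)² + (r sin θ₁ − e)² = 39601.0141 → L = 199.0000 → L = 199
check at θ₃=252°: x = 192.8117 (printed 192.8117) ✓

r = 16, L = 199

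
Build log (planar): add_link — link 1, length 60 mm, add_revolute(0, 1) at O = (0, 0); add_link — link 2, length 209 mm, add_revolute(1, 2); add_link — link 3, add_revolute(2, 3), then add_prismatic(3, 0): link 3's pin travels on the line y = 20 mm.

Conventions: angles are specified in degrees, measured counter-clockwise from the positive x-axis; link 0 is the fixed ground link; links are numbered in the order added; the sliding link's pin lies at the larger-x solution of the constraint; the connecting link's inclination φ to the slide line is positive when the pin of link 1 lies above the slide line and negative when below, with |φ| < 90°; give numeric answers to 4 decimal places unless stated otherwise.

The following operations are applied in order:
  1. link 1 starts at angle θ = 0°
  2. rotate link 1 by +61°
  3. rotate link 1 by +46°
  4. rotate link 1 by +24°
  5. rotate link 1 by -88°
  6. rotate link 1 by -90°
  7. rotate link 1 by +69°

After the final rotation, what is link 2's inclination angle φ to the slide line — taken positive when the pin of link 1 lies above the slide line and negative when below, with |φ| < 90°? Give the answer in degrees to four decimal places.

geometry: r = 60 mm, L = 209 mm, e = 20 mm; θ starts at 0°
rotate link 1 by +61°: θ ← 0° +61° = 61°
rotate link 1 by +46°: θ ← 61° +46° = 107°
rotate link 1 by +24°: θ ← 107° +24° = 131°
rotate link 1 by -88°: θ ← 131° -88° = 43°
rotate link 1 by -90°: θ ← 43° -90° = -47°
rotate link 1 by +69°: θ ← -47° +69° = 22°
h = r sin θ − e = 22.476396 − 20 = 2.476396
sin φ = h / L = 2.476396 / 209 = 0.01184878
φ = arcsin(0.01184878) = 0.678901°

0.6789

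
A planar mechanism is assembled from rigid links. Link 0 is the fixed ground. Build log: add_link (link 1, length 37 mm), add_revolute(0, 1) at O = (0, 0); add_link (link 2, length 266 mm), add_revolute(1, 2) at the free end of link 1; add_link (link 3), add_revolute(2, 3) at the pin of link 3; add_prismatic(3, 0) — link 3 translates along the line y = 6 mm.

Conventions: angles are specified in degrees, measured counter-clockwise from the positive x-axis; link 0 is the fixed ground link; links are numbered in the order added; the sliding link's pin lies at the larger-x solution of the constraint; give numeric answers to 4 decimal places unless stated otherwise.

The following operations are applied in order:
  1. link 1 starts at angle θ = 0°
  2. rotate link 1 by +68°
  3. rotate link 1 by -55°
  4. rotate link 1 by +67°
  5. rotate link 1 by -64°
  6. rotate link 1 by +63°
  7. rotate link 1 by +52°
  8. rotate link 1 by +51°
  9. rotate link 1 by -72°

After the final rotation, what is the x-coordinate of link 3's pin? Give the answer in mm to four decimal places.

geometry: r = 37 mm, L = 266 mm, e = 6 mm; θ starts at 0°
rotate link 1 by +68°: θ ← 0° +68° = 68°
rotate link 1 by -55°: θ ← 68° -55° = 13°
rotate link 1 by +67°: θ ← 13° +67° = 80°
rotate link 1 by -64°: θ ← 80° -64° = 16°
rotate link 1 by +63°: θ ← 16° +63° = 79°
rotate link 1 by +52°: θ ← 79° +52° = 131°
rotate link 1 by +51°: θ ← 131° +51° = 182°
rotate link 1 by -72°: θ ← 182° -72° = 110°
crank pin P = (r cos θ, r sin θ) = (-12.654745, 34.768627)
h = r sin θ − e = 34.768627 − 6 = 28.768627
x = r cos θ + √(L² − h²) = -12.654745 + 264.439721 = 251.784976

251.7850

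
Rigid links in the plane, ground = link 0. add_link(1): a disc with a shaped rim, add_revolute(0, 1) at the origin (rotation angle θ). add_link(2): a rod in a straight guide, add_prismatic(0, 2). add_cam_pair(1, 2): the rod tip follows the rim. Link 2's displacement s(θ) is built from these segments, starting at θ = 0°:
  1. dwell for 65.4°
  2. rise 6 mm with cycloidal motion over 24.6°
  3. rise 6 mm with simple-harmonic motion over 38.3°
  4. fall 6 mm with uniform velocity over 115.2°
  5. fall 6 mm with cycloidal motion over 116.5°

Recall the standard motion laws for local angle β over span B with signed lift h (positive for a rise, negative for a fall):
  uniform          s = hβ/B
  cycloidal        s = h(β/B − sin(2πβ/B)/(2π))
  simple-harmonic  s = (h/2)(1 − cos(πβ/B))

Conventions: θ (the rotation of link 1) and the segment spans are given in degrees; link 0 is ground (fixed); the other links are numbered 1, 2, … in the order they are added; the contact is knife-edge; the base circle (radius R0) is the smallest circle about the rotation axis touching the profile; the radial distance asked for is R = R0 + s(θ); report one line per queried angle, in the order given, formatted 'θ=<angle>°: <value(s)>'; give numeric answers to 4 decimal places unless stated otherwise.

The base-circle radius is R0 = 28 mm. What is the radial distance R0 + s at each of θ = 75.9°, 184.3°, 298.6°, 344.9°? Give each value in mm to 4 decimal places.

segment 1 (0° to 65.4°, dwell): s unchanged at 0.0000
θ = 75.9° falls in segment 2 (65.4° to 90°, cycloidal, h = 6): β = 75.9 − 65.4 = 10.5°, B = 24.6°; Δs = 6·(0.4268 − sin(2π·0.4268)/(2π)) = 2.1373; s = 0.0000 + 2.1373 = 2.1373
segment 2 (65.4° to 90°, cycloidal, h = 6) is passed completely: s = 0.0000 + (6) = 6.0000
segment 3 (90° to 128.3°, simple-harmonic, h = 6) is passed completely: s = 6.0000 + (6) = 12.0000
θ = 184.3° falls in segment 4 (128.3° to 243.5°, uniform, h = -6): β = 184.3 − 128.3 = 56°, B = 115.2°; Δs = -6·56/115.2 = -2.9167; s = 12.0000 − 2.9167 = 9.0833
segment 4 (128.3° to 243.5°, uniform, h = -6) is passed completely: s = 12.0000 + (-6) = 6.0000
θ = 298.6° falls in segment 5 (243.5° to 360°, cycloidal, h = -6): β = 298.6 − 243.5 = 55.1°, B = 116.5°; Δs = -6·(0.4730 − sin(2π·0.4730)/(2π)) = -2.6763; s = 6.0000 − 2.6763 = 3.3237
θ = 344.9° falls in segment 5 (243.5° to 360°, cycloidal, h = -6): β = 344.9 − 243.5 = 101.4°, B = 116.5°; Δs = -6·(0.8704 − sin(2π·0.8704)/(2π)) = -5.9168; s = 6.0000 − 5.9168 = 0.0832
θ=75.9°: R = R0 + s = 28 + 2.1373 = 30.1373
θ=184.3°: R = R0 + s = 28 + 9.0833 = 37.0833
θ=298.6°: R = R0 + s = 28 + 3.3237 = 31.3237
θ=344.9°: R = R0 + s = 28 + 0.0832 = 28.0832

θ=75.9°: 30.1373
θ=184.3°: 37.0833
θ=298.6°: 31.3237
θ=344.9°: 28.0832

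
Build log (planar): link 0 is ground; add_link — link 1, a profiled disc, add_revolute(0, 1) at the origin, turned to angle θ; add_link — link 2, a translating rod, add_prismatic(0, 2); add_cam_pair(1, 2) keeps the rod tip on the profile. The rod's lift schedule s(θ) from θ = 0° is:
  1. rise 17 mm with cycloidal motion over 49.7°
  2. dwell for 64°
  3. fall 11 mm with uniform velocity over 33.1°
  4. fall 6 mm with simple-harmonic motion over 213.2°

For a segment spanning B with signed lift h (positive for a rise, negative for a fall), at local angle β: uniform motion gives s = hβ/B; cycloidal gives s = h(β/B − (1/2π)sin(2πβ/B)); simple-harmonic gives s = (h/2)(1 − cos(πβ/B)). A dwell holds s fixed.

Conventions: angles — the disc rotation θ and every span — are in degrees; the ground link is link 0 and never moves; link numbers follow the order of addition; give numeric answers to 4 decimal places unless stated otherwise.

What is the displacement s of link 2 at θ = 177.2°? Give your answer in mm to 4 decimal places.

seg 1 [0°–49.7°] cycloidal, h=17: full span → s += 17 → s = 17.0000
seg 2 [49.7°–113.7°] dwell: s stays 17.0000
seg 3 [113.7°–146.8°] uniform, h=-11: full span → s += -11 → s = 6.0000
seg 4 [146.8°–360°] simple-harmonic, h=-6: θ=177.2° here. β=30.4, B=213.2. -6/2·(1 − cos(π·0.1426)) = -0.2960 → s = 5.7040

5.7040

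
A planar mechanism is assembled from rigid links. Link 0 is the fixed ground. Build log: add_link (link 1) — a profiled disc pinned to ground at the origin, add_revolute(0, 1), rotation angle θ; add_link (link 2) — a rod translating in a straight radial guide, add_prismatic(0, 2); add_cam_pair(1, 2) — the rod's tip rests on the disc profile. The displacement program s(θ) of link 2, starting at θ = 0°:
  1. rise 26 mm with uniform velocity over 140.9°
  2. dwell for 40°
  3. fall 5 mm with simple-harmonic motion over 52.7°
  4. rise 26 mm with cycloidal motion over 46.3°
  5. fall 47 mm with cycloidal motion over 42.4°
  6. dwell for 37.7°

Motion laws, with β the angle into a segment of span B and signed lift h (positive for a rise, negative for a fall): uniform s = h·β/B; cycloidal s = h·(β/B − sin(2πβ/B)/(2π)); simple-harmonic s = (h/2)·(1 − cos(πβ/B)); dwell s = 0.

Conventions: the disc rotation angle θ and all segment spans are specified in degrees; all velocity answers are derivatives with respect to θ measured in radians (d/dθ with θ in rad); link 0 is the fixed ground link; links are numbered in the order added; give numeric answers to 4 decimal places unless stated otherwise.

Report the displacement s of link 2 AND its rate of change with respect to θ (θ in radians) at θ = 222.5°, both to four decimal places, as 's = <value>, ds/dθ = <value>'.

seg 1 [0°–140.9°] uniform, h=26: full span → s += 26 → s = 26.0000
seg 2 [140.9°–180.9°] dwell: s stays 26.0000
seg 3 [180.9°–233.6°] simple-harmonic, h=-5: θ=222.5° here. β=41.6, B=52.7. -5/2·(1 − cos(π·0.7894)) = -4.4724 → s = 21.5276
velocity in seg [180.9°–233.6°] (simple-harmonic), θ in radians: β = 41.6° = 0.7261 rad, B = 52.7° = 0.9198 rad; ds/dθ = (πh/(2B)) sin(πβ/B) = (π·(-5)/(2·0.9198)) sin(π·0.7894) = -5.246815 mm/rad

s = 21.5276, ds/dθ = -5.2468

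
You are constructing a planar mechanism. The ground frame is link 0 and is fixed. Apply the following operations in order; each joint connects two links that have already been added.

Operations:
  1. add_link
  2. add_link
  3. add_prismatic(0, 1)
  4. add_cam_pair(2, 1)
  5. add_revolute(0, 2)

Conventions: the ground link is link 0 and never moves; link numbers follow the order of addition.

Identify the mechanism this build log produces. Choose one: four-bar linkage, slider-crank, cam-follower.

links: 3 (incl. ground); joints: 1 revolute, 1 prismatic, 1 higher (cam) pair, forming one closed loop
3 links, revolute + prismatic + higher pair in one loop → cam-follower

cam-follower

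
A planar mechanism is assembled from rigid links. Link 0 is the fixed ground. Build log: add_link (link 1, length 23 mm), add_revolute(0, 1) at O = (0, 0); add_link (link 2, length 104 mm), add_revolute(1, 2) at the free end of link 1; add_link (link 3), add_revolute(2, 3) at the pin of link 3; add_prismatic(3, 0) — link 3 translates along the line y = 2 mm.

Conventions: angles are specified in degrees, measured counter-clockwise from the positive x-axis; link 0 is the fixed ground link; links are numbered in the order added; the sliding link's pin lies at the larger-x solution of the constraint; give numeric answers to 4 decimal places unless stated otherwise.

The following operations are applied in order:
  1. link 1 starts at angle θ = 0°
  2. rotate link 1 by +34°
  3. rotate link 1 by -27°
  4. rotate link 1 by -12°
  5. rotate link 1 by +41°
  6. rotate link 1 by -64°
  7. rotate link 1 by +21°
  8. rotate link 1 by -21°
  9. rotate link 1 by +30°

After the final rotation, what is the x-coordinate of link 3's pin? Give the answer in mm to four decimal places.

geometry: r = 23 mm, L = 104 mm, e = 2 mm; θ starts at 0°
rotate link 1 by +34°: θ ← 0° +34° = 34°
rotate link 1 by -27°: θ ← 34° -27° = 7°
rotate link 1 by -12°: θ ← 7° -12° = -5°
rotate link 1 by +41°: θ ← -5° +41° = 36°
rotate link 1 by -64°: θ ← 36° -64° = -28°
rotate link 1 by +21°: θ ← -28° +21° = -7°
rotate link 1 by -21°: θ ← -7° -21° = -28°
rotate link 1 by +30°: θ ← -28° +30° = 2°
crank pin P = (r cos θ, r sin θ) = (22.985989, 0.802688)
h = r sin θ − e = 0.802688 − 2 = -1.197312
x = r cos θ + √(L² − h²) = 22.985989 + 103.993108 = 126.979097

126.9791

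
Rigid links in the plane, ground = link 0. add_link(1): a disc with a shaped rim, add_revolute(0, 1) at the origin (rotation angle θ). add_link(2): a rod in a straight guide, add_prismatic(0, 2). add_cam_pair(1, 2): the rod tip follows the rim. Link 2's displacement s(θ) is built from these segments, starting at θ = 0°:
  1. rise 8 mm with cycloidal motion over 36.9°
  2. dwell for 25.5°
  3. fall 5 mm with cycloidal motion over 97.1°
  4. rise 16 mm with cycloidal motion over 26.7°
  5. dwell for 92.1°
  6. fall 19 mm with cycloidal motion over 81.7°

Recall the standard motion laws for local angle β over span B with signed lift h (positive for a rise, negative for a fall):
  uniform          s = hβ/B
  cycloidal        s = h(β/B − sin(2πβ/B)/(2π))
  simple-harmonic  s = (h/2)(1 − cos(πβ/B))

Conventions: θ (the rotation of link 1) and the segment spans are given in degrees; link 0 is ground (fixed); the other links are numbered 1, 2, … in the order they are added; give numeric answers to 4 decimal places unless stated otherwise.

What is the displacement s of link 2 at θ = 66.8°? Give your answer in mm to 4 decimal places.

segment 1 (0° to 36.9°, cycloidal, h = 8) is passed completely: s = 0.0000 + (8) = 8.0000
segment 2 (36.9° to 62.4°, dwell): s unchanged at 8.0000
θ = 66.8° falls in segment 3 (62.4° to 159.5°, cycloidal, h = -5): β = 66.8 − 62.4 = 4.4°, B = 97.1°; Δs = -5·(0.0453 − sin(2π·0.0453)/(2π)) = -0.0030; s = 8.0000 − 0.0030 = 7.9970

7.9970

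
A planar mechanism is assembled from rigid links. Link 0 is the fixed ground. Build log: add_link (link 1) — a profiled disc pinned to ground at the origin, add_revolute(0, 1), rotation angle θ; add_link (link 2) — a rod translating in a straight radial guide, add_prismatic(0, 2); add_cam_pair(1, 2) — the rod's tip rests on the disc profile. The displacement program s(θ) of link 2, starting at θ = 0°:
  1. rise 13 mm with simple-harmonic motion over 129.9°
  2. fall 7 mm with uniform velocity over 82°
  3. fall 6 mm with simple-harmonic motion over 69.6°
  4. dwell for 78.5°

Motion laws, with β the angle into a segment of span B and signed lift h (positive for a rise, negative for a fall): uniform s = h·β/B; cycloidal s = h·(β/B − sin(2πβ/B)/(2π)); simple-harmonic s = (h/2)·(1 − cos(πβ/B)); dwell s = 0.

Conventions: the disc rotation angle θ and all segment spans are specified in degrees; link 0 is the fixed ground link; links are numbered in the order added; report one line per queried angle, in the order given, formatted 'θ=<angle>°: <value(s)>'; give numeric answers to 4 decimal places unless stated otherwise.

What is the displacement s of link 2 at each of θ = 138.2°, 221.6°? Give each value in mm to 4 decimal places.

seg 1 [0°–129.9°] simple-harmonic, h=13: full span → s += 13 → s = 13.0000
seg 2 [129.9°–211.9°] uniform, h=-7: θ=138.2° here. β=8.3, B=82. -7·8.3/82 = -0.7085 → s = 12.2915
seg 2 [129.9°–211.9°] uniform, h=-7: full span → s += -7 → s = 6.0000
seg 3 [211.9°–281.5°] simple-harmonic, h=-6: θ=221.6° here. β=9.7, B=69.6. -6/2·(1 − cos(π·0.1394)) = -0.2830 → s = 5.7170

θ=138.2°: 12.2915
θ=221.6°: 5.7170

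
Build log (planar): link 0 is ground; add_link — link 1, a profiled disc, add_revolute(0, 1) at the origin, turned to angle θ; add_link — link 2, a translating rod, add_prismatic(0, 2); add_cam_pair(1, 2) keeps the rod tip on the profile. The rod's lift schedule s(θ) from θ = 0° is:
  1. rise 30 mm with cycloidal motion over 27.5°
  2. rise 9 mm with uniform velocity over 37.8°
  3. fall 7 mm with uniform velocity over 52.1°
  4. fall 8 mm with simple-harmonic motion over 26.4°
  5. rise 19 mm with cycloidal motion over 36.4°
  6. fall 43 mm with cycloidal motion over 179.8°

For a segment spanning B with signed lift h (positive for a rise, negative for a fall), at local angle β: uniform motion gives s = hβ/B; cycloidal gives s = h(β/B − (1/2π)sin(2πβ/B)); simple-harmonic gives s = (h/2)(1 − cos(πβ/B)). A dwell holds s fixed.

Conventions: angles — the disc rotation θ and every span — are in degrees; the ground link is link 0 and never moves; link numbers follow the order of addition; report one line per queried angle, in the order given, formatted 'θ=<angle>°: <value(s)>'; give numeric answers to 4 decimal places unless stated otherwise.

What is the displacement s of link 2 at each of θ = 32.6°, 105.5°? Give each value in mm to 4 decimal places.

seg 1 [0°–27.5°] cycloidal, h=30: full span → s += 30 → s = 30.0000
seg 2 [27.5°–65.3°] uniform, h=9: θ=32.6° here. β=5.1, B=37.8. 9·5.1/37.8 = 1.2143 → s = 31.2143
seg 2 [27.5°–65.3°] uniform, h=9: full span → s += 9 → s = 39.0000
seg 3 [65.3°–117.4°] uniform, h=-7: θ=105.5° here. β=40.2, B=52.1. -7·40.2/52.1 = -5.4012 → s = 33.5988

θ=32.6°: 31.2143
θ=105.5°: 33.5988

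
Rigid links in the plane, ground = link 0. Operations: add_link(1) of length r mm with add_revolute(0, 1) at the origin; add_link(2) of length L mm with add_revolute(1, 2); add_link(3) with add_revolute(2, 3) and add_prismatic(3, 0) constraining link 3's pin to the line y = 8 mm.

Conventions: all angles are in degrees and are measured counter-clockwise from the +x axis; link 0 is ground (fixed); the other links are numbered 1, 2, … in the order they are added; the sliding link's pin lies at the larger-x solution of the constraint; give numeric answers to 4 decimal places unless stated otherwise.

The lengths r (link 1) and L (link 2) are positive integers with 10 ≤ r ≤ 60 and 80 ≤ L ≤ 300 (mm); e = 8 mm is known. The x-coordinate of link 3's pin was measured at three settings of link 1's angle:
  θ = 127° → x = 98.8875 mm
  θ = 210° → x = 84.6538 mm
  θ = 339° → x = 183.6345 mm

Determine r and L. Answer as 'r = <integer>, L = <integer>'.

constraint per measurement: (x − r cos θ)² + (r sin θ − e)² = L²
subtracting the θ₁ and θ₂ equations cancels the r² and L² terms:
r = (x₁² − x₂²) / (2[(x₁cos θ₁ + e sin θ₁) − (x₂cos θ₂ + e sin θ₂)]) = 54.0002 → r = 54
L² = (x₁ − r cos θ₁)² + (r sin θ₁ − e)² = 18496.0108 → L = 136.0000 → L = 136
check at θ₃=339°: x = 183.6345 (printed 183.6345) ✓

r = 54, L = 136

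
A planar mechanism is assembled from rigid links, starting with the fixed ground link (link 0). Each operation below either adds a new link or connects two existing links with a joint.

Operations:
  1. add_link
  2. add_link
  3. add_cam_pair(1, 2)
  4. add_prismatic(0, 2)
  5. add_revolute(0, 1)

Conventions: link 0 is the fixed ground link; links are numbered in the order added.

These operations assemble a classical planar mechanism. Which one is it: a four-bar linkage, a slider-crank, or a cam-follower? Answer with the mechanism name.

links: 3 (incl. ground); joints: 1 revolute, 1 prismatic, 1 higher (cam) pair, forming one closed loop
3 links, revolute + prismatic + higher pair in one loop → cam-follower

cam-follower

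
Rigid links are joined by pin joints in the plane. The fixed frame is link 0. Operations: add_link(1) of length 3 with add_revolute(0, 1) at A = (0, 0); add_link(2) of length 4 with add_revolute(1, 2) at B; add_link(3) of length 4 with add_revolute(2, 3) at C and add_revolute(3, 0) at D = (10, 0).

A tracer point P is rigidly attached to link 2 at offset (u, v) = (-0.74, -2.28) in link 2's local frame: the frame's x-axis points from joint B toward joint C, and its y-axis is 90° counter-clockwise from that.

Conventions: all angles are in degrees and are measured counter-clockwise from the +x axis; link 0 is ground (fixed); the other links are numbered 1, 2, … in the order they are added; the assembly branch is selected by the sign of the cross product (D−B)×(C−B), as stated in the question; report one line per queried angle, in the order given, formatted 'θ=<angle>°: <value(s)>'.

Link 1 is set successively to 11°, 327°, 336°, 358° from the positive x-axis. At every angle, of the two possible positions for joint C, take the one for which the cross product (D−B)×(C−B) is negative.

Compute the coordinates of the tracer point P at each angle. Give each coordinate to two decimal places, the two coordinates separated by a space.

A=(0,0), D=(10.00,0)
θ=11°: B = A + 3.00·(cos11°, sin11°) = (2.9449, 0.5724)
θ=11°: |BD| = 7.0783
θ=11°: circle(B,4.00) ∩ circle(D,4.00): a=3.5392, h=1.8640
θ=11°:   candidates: C₊=(6.6232,2.1441) cross=13.194; C₋=(6.3217,-1.5717) cross=-13.194
θ=11°:   branch - wants cross < 0 → take C=(6.3217,-1.5717) (cross=-13.194)
θ=11°: ex = (C−B)/|BC| = (0.8442,-0.5360); ey = (0.5360,0.8442)
θ=11°: P = B + -0.74·ex + -2.28·ey = (1.0980,-0.9557)
θ=327°: B = A + 3.00·(cos327°, sin327°) = (2.5160, -1.6339)
θ=327°: |BD| = 7.6603
θ=327°: circle(B,4.00) ∩ circle(D,4.00): a=3.8301, h=1.1533
θ=327°:   candidates: C₊=(6.0120,0.3098) cross=8.834; C₋=(6.5040,-1.9437) cross=-8.834
θ=327°:   branch - wants cross < 0 → take C=(6.5040,-1.9437) (cross=-8.834)
θ=327°: ex = (C−B)/|BC| = (0.9970,-0.0774); ey = (0.0774,0.9970)
θ=327°: P = B + -0.74·ex + -2.28·ey = (1.6017,-3.8498)
θ=336°: B = A + 3.00·(cos336°, sin336°) = (2.7406, -1.2202)
θ=336°: |BD| = 7.3612
θ=336°: circle(B,4.00) ∩ circle(D,4.00): a=3.6806, h=1.5663
θ=336°:   candidates: C₊=(6.1107,0.9345) cross=11.530; C₋=(6.6299,-2.1547) cross=-11.530
θ=336°:   branch - wants cross < 0 → take C=(6.6299,-2.1547) (cross=-11.530)
θ=336°: ex = (C−B)/|BC| = (0.9723,-0.2336); ey = (0.2336,0.9723)
θ=336°: P = B + -0.74·ex + -2.28·ey = (1.4885,-3.2642)
θ=358°: B = A + 3.00·(cos358°, sin358°) = (2.9982, -0.1047)
θ=358°: |BD| = 7.0026
θ=358°: circle(B,4.00) ∩ circle(D,4.00): a=3.5013, h=1.9341
θ=358°:   candidates: C₊=(6.4702,1.8816) cross=13.544; C₋=(6.5280,-1.9863) cross=-13.544
θ=358°:   branch - wants cross < 0 → take C=(6.5280,-1.9863) (cross=-13.544)
θ=358°: ex = (C−B)/|BC| = (0.8825,-0.4704); ey = (0.4704,0.8825)
θ=358°: P = B + -0.74·ex + -2.28·ey = (1.2727,-1.7686)

θ=11°: 1.10 -0.96
θ=327°: 1.60 -3.85
θ=336°: 1.49 -3.26
θ=358°: 1.27 -1.77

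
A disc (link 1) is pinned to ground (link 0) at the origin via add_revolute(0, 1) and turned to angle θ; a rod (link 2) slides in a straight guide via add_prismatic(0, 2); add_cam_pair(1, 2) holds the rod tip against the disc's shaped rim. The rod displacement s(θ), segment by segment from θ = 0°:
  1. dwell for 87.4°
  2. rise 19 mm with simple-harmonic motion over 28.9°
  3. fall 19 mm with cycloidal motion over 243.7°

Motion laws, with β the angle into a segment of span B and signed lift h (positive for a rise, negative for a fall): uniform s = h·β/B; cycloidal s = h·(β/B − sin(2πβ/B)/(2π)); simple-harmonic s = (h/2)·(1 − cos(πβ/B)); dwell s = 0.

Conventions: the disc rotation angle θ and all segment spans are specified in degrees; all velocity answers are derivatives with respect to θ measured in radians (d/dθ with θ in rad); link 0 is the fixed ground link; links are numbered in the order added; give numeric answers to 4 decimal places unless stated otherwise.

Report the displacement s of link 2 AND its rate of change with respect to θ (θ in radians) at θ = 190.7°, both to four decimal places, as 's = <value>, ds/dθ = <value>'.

segment 1 (0° to 87.4°, dwell): s unchanged at 0.0000
segment 2 (87.4° to 116.3°, simple-harmonic, h = 19) is passed completely: s = 0.0000 + (19) = 19.0000
θ = 190.7° falls in segment 3 (116.3° to 360°, cycloidal, h = -19): β = 190.7 − 116.3 = 74.4°, B = 243.7°; Δs = -19·(0.3053 − sin(2π·0.3053)/(2π)) = -2.9573; s = 19.0000 − 2.9573 = 16.0427
velocity in seg [116.3°–360°] (cycloidal), θ in radians: β = 74.4° = 1.2985 rad, B = 243.7° = 4.2534 rad; ds/dθ = (h/B)(1 − cos(2πβ/B)) = ((-19)/4.2534)(1 − cos(2π·0.3053)) = -5.987953 mm/rad

s = 16.0427, ds/dθ = -5.9880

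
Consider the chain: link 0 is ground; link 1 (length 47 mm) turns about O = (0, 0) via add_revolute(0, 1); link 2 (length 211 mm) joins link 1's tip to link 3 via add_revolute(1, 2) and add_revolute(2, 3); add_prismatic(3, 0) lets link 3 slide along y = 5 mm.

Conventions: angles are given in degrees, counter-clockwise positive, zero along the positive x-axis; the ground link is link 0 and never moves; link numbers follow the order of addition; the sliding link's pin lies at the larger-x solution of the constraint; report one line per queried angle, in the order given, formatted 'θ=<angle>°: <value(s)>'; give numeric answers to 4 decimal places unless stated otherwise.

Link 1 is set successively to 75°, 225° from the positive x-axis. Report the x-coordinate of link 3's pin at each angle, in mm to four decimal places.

geometry: r = 47 mm, L = 211 mm, e = 5 mm
θ=75°: crank pin P = (r cos θ, r sin θ) = (12.164495, 45.398514)
θ=75°: h = r sin θ − e = 45.398514 − 5 = 40.398514
θ=75°: x = r cos θ + √(L² − h²) = 12.164495 + 207.096499 = 219.260995
θ=225°: crank pin P = (r cos θ, r sin θ) = (-33.234019, -33.234019)
θ=225°: h = r sin θ − e = -33.234019 − 5 = -38.234019
θ=225°: x = r cos θ + √(L² − h²) = -33.234019 + 207.507011 = 174.272993

θ=75°: 219.2610
θ=225°: 174.2730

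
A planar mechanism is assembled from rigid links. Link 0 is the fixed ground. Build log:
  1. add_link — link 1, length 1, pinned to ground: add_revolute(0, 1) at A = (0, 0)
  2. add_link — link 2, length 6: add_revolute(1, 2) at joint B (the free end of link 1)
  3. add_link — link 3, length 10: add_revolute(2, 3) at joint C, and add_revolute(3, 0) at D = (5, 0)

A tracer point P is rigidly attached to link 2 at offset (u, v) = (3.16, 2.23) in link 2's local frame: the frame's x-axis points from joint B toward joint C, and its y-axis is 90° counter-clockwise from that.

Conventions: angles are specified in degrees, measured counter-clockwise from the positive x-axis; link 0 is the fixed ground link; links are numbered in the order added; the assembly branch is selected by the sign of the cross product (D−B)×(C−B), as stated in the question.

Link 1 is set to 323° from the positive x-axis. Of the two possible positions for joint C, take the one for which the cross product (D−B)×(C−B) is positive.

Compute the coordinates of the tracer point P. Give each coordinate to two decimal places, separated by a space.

A=(0,0), D=(5.00,0)
B = A + 1.00·(cos323°, sin323°) = (0.7986, -0.6018)
|BD| = 4.2442
circle(B,6.00) ∩ circle(D,10.00): a=-5.4175, h=2.5789
  candidates: C₊=(-4.9298,1.1829) cross=10.946; C₋=(-4.1984,-3.9228) cross=-10.946
  branch + wants cross > 0 → take C=(-4.9298,1.1829) (cross=10.946)
ex = (C−B)/|BC| = (-0.9547,0.2974); ey = (-0.2974,-0.9547)
P = B + 3.16·ex + 2.23·ey = (-2.8816,-1.7910)

-2.88 -1.79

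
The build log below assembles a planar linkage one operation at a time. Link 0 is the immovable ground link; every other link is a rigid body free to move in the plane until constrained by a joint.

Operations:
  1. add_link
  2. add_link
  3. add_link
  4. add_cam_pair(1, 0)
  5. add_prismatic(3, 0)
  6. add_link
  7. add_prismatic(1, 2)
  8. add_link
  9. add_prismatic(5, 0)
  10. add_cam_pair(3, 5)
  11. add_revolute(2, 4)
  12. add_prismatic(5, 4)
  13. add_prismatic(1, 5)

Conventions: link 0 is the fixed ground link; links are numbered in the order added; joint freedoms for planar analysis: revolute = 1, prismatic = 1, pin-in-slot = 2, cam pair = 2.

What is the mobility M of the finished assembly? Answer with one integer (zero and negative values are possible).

(L,J1,J2)=(1,0,0); link0 fixed
link1: (2,0,0)
link2: (3,0,0)
link3: (4,0,0)
C 1-0 [J2]: (4,0,1)
P 3-0 [J1]: (4,1,1)
link4: (5,1,1)
P 1-2 [J1]: (5,2,1)
link5: (6,2,1)
P 5-0 [J1]: (6,3,1)
C 3-5 [J2]: (6,3,2)
R 2-4 [J1]: (6,4,2)
P 5-4 [J1]: (6,5,2)
P 1-5 [J1]: (6,6,2)
Grübler: 3·5 − 2·6 − 2 = 1

M = 1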